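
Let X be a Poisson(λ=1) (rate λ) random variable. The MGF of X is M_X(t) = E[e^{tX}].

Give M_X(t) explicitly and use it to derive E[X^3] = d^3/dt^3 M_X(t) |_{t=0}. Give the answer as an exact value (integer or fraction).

M_X(t) = e^(e^(t) - 1)
D^3[M](t) = (e^(3*t)*e^(e^(t)) + 3*e^(2*t)*e^(e^(t)) + e^(t)*e^(e^(t)))*e^(-1)

E[X^3] = D^3[M](0) = 5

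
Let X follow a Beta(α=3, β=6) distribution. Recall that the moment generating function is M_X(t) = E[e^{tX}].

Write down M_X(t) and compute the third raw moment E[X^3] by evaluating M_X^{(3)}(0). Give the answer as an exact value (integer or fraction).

M_X(t) = ₁F₁(3; 9; t)
D^3[M](t) = 2*₁F₁(6; 12; t)/33

E[X^3] = D^3[M](0) = 2/33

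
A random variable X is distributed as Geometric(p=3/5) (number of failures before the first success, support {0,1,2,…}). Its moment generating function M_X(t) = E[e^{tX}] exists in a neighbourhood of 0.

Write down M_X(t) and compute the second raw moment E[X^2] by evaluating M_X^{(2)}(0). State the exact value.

M_X(t) = 3/(5*(1 - 2*e^(t)/5))
M^(2)(t) = (-12*e^(2*t) - 30*e^(t))/(8*e^(3*t) - 60*e^(2*t) + 150*e^(t) - 125)

E[X^2] = M^(2)(0) = 14/9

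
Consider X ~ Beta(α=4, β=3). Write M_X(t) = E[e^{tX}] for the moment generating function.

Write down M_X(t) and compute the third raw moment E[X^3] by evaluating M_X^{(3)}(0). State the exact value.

M_X(t) = ₁F₁(4; 7; t)
dM/dt = 4*₁F₁(5; 8; t)/7
d^2M/dt^2 = 5*₁F₁(6; 9; t)/14
d^3M/dt^3 = 5*₁F₁(7; 10; t)/21

E[X^3] = d^3M/dt^3 |_{t=0} = 5/21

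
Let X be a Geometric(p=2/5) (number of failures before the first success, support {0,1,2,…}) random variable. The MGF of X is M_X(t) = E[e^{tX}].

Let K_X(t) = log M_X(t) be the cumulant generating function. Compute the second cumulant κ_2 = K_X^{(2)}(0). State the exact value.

κ_2 = K′′(0) = 15/4

M_X(t) = 2/(5*(1 - 3*e^(t)/5))
K_X(t) = log M_X(t) = -log(1 - 3*e^(t)/5) - log(5) + log(2)
K′(t) = -3*e^(t)/(3*e^(t) - 5)
K′′(t) = 15*e^(t)/(9*e^(2*t) - 30*e^(t) + 25)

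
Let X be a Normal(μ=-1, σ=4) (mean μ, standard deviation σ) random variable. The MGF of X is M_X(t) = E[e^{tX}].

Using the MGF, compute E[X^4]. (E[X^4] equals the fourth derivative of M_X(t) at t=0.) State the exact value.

M_X(t) = e^(8*t^2 - t)
M′(t) = 16*t*e^(-t)*e^(8*t^2) - e^(-t)*e^(8*t^2)
M′′(t) = (256*t^2*e^(8*t^2) - 32*t*e^(8*t^2) + 17*e^(8*t^2))*e^(-t)
M′′′(t) = (4096*t^3*e^(8*t^2) - 768*t^2*e^(8*t^2) + 816*t*e^(8*t^2) - 49*e^(8*t^2))*e^(-t)
M′′′′(t) = (65536*t^4*e^(8*t^2) - 16384*t^3*e^(8*t^2) + 26112*t^2*e^(8*t^2) - 3136*t*e^(8*t^2) + 865*e^(8*t^2))*e^(-t)

E[X^4] = M′′′′(0) = 865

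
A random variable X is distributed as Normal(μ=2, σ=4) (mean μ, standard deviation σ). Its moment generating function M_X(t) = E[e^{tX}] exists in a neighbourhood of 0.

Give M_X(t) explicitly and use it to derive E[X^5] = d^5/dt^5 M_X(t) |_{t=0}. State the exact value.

E[X^5] = M^(5)(0) = 8992

M_X(t) = e^(8*t^2 + 2*t)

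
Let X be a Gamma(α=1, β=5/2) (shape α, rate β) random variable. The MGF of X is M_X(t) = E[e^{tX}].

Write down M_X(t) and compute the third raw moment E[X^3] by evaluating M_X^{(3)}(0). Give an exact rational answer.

M_X(t) = 5/(2*(5/2 - t))
M′(t) = 10/(4*t^2 - 20*t + 25)
M′′(t) = -40/(8*t^3 - 60*t^2 + 150*t - 125)
M′′′(t) = 240/(16*t^4 - 160*t^3 + 600*t^2 - 1000*t + 625)

E[X^3] = M′′′(0) = 48/125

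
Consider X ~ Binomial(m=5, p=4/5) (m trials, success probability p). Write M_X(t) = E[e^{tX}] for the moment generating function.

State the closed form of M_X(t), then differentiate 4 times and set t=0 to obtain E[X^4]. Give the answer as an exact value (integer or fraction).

M_X(t) = (4*e^(t)/5 + 1/5)^5
dM/dt = 1024*e^(5*t)/625 + 1024*e^(4*t)/625 + 384*e^(3*t)/625 + 64*e^(2*t)/625 + 4*e^(t)/625
d^2M/dt^2 = 1024*e^(5*t)/125 + 4096*e^(4*t)/625 + 1152*e^(3*t)/625 + 128*e^(2*t)/625 + 4*e^(t)/625
d^3M/dt^3 = 1024*e^(5*t)/25 + 16384*e^(4*t)/625 + 3456*e^(3*t)/625 + 256*e^(2*t)/625 + 4*e^(t)/625
d^4M/dt^4 = 1024*e^(5*t)/5 + 65536*e^(4*t)/625 + 10368*e^(3*t)/625 + 512*e^(2*t)/625 + 4*e^(t)/625

E[X^4] = d^4M/dt^4 |_{t=0} = 40884/125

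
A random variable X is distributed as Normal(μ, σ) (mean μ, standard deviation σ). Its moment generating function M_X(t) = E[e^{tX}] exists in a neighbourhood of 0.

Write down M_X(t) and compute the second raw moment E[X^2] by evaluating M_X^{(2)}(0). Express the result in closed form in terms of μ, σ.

M_X(t) = e^(μ*t + σ^2*t^2/2)
D^2[M](t) = μ^2*e^(μ*t)*e^(σ^2*t^2/2) + 2*μ*σ^2*t*e^(μ*t)*e^(σ^2*t^2/2) + σ^4*t^2*e^(μ*t)*e^(σ^2*t^2/2) + σ^2*e^(μ*t)*e^(σ^2*t^2/2)

E[X^2] = D^2[M](0) = μ^2 + σ^2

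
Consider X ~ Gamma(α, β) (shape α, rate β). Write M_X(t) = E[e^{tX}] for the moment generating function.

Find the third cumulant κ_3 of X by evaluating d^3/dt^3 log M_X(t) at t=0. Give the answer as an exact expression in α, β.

M_X(t) = (β/(β - t))^α
K_X(t) = log M_X(t) = α*(log(β) - log(β - t))
K^(3)(t) = -2*α/(-β^3 + 3*β^2*t - 3*β*t^2 + t^3)

κ_3 = K^(3)(0) = 2*α/β^3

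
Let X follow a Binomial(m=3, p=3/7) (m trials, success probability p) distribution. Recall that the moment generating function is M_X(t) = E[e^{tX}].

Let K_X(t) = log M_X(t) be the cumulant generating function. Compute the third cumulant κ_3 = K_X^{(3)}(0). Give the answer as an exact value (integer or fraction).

M_X(t) = (3*e^(t)/7 + 4/7)^3
K_X(t) = log M_X(t) = 3*log(3*e^(t)/7 + 4/7)
K^(3)(t) = (-108*e^(2*t) + 144*e^(t))/(27*e^(3*t) + 108*e^(2*t) + 144*e^(t) + 64)

κ_3 = K^(3)(0) = 36/343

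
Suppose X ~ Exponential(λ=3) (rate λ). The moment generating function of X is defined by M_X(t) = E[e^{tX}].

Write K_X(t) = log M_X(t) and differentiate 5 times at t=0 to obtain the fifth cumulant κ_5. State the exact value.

κ_5 = D^5[K](0) = 8/81

M_X(t) = 3/(3 - t)
K_X(t) = log M_X(t) = -log(3 - t) + log(3)
D^5[K](t) = -24/(t^5 - 15*t^4 + 90*t^3 - 270*t^2 + 405*t - 243)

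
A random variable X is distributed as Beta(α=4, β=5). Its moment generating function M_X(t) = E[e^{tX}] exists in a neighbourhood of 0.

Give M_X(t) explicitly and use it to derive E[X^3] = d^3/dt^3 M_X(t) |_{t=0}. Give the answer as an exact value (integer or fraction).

E[X^3] = M′′′(0) = 4/33

M_X(t) = ₁F₁(4; 9; t)
M′(t) = 4*₁F₁(5; 10; t)/9
M′′(t) = 2*₁F₁(6; 11; t)/9
M′′′(t) = 4*₁F₁(7; 12; t)/33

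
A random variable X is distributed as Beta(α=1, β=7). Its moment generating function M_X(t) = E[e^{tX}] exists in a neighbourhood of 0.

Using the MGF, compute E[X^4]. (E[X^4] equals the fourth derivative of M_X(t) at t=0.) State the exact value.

E[X^4] = M^(4)(0) = 1/330

M_X(t) = ₁F₁(1; 8; t)
M^(4)(t) = ₁F₁(5; 12; t)/330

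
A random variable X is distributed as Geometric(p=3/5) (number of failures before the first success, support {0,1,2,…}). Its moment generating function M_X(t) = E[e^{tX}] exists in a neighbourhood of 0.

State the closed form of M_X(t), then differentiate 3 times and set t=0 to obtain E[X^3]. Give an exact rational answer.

M_X(t) = 3/(5*(1 - 2*e^(t)/5))
D^3[M](t) = (24*e^(3*t) + 240*e^(2*t) + 150*e^(t))/(16*e^(4*t) - 160*e^(3*t) + 600*e^(2*t) - 1000*e^(t) + 625)

E[X^3] = D^3[M](0) = 46/9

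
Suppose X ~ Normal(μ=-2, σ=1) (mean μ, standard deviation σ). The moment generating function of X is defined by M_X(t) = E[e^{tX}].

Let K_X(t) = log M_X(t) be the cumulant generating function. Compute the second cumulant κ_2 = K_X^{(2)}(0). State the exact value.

M_X(t) = e^(t^2/2 - 2*t)
K_X(t) = log M_X(t) = t^2/2 - 2*t
dK/dt = t - 2
d^2K/dt^2 = 1

κ_2 = d^2K/dt^2 |_{t=0} = 1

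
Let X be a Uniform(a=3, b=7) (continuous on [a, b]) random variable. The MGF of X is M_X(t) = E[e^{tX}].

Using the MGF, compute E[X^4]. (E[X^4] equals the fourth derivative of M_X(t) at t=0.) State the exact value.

E[X^4] = M^(4)(0) = 4141/5

M_X(t) = (e^(7*t) - e^(3*t))/(4*t)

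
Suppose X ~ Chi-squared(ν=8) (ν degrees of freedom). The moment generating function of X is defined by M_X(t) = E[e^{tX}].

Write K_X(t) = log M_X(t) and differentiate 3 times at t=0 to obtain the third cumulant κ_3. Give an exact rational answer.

κ_3 = K^(3)(0) = 64

M_X(t) = (1 - 2*t)^(-4)
K_X(t) = log M_X(t) = -4*log(1 - 2*t)
K^(3)(t) = -64/(8*t^3 - 12*t^2 + 6*t - 1)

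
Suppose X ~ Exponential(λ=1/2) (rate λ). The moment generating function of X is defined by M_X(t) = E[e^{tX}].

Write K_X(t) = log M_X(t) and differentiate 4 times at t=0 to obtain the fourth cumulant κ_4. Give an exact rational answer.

M_X(t) = 1/(2*(1/2 - t))
K_X(t) = log M_X(t) = -log(1/2 - t) - log(2)
dK/dt = -2/(2*t - 1)
d^2K/dt^2 = 4/(4*t^2 - 4*t + 1)
d^3K/dt^3 = -16/(8*t^3 - 12*t^2 + 6*t - 1)
d^4K/dt^4 = 96/(16*t^4 - 32*t^3 + 24*t^2 - 8*t + 1)

κ_4 = d^4K/dt^4 |_{t=0} = 96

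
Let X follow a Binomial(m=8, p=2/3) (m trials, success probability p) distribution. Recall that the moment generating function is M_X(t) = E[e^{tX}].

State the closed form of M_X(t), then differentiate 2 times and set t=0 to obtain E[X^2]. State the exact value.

E[X^2] = M′′(0) = 272/9

M_X(t) = (2*e^(t)/3 + 1/3)^8
M′(t) = 2048*e^(8*t)/6561 + 7168*e^(7*t)/6561 + 3584*e^(6*t)/2187 + 8960*e^(5*t)/6561 + 4480*e^(4*t)/6561 + 448*e^(3*t)/2187 + 224*e^(2*t)/6561 + 16*e^(t)/6561
M′′(t) = 16384*e^(8*t)/6561 + 50176*e^(7*t)/6561 + 7168*e^(6*t)/729 + 44800*e^(5*t)/6561 + 17920*e^(4*t)/6561 + 448*e^(3*t)/729 + 448*e^(2*t)/6561 + 16*e^(t)/6561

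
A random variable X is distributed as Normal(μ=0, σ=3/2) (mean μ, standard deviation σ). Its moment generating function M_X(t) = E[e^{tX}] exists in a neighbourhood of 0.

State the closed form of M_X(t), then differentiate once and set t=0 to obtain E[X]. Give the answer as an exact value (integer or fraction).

M_X(t) = e^(9*t^2/8)
M′(t) = 9*t*e^(9*t^2/8)/4

E[X] = M′(0) = 0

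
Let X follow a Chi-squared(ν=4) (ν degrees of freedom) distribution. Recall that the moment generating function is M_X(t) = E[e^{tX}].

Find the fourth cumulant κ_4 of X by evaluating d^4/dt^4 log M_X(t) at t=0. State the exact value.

κ_4 = d^4K/dt^4 |_{t=0} = 192

M_X(t) = (1 - 2*t)^(-2)
K_X(t) = log M_X(t) = -2*log(1 - 2*t)
dK/dt = -4/(2*t - 1)
d^2K/dt^2 = 8/(4*t^2 - 4*t + 1)
d^3K/dt^3 = -32/(8*t^3 - 12*t^2 + 6*t - 1)
d^4K/dt^4 = 192/(16*t^4 - 32*t^3 + 24*t^2 - 8*t + 1)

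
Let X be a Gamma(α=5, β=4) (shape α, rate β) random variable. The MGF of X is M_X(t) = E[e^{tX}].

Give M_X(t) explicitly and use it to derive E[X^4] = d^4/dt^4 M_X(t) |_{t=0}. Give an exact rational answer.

E[X^4] = M^(4)(0) = 105/16

M_X(t) = 1024/(4 - t)^5
M^(4)(t) = -1720320/(t^9 - 36*t^8 + 576*t^7 - 5376*t^6 + 32256*t^5 - 129024*t^4 + 344064*t^3 - 589824*t^2 + 589824*t - 262144)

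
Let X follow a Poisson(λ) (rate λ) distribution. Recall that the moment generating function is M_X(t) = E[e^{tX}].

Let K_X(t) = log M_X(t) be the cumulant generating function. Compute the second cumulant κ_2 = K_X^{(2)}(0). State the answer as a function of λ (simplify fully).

M_X(t) = e^(λ*(e^(t) - 1))
K_X(t) = log M_X(t) = λ*(e^(t) - 1)
dK/dt = λ*e^(t)
d^2K/dt^2 = λ*e^(t)

κ_2 = d^2K/dt^2 |_{t=0} = λ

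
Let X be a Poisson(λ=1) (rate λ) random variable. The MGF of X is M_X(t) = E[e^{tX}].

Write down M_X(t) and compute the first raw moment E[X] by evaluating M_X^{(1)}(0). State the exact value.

M_X(t) = e^(e^(t) - 1)
M^(1)(t) = e^(-1)*e^(t)*e^(e^(t))

E[X] = M^(1)(0) = 1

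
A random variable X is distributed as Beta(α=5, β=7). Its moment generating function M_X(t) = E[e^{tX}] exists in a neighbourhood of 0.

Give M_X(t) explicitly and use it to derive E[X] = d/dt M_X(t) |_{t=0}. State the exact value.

M_X(t) = ₁F₁(5; 12; t)
D[M](t) = 5*₁F₁(6; 13; t)/12

E[X] = D[M](0) = 5/12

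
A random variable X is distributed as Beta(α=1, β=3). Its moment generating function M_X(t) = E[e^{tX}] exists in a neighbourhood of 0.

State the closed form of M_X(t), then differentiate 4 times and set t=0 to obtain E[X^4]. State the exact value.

M_X(t) = ₁F₁(1; 4; t)
dM/dt = ₁F₁(2; 5; t)/4
d^2M/dt^2 = ₁F₁(3; 6; t)/10
d^3M/dt^3 = ₁F₁(4; 7; t)/20
d^4M/dt^4 = ₁F₁(5; 8; t)/35

E[X^4] = d^4M/dt^4 |_{t=0} = 1/35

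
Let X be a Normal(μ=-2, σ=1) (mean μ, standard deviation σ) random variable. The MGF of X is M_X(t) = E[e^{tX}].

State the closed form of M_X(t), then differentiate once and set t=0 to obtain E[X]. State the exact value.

E[X] = D[M](0) = -2

M_X(t) = e^(t^2/2 - 2*t)
D[M](t) = t*e^(-2*t)*e^(t^2/2) - 2*e^(-2*t)*e^(t^2/2)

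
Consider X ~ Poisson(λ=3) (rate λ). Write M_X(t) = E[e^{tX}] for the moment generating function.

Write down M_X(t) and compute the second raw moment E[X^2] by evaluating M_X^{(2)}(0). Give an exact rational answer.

M_X(t) = e^(3*e^(t) - 3)
dM/dt = 3*e^(-3)*e^(t)*e^(3*e^(t))
d^2M/dt^2 = (9*e^(2*t)*e^(3*e^(t)) + 3*e^(t)*e^(3*e^(t)))*e^(-3)

E[X^2] = d^2M/dt^2 |_{t=0} = 12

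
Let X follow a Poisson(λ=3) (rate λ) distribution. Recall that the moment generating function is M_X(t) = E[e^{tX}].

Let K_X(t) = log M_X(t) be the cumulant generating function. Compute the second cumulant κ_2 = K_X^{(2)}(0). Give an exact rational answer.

κ_2 = d^2K/dt^2 |_{t=0} = 3

M_X(t) = e^(3*e^(t) - 3)
K_X(t) = log M_X(t) = 3*e^(t) - 3
dK/dt = 3*e^(t)
d^2K/dt^2 = 3*e^(t)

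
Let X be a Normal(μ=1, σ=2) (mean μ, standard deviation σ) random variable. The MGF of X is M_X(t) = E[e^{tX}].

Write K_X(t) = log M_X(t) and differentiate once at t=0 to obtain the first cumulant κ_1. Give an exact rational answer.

M_X(t) = e^(2*t^2 + t)
K_X(t) = log M_X(t) = 2*t^2 + t
K^(1)(t) = 4*t + 1

κ_1 = K^(1)(0) = 1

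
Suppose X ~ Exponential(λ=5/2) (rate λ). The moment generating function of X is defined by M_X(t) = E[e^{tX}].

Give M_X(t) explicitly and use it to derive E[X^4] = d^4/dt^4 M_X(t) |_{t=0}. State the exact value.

M_X(t) = 5/(2*(5/2 - t))
M′(t) = 10/(4*t^2 - 20*t + 25)
M′′(t) = -40/(8*t^3 - 60*t^2 + 150*t - 125)
M′′′(t) = 240/(16*t^4 - 160*t^3 + 600*t^2 - 1000*t + 625)
M′′′′(t) = -1920/(32*t^5 - 400*t^4 + 2000*t^3 - 5000*t^2 + 6250*t - 3125)

E[X^4] = M′′′′(0) = 384/625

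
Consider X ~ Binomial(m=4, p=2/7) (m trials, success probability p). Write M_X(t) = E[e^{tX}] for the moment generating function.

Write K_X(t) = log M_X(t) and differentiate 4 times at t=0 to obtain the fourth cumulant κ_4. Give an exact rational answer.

M_X(t) = (2*e^(t)/7 + 5/7)^4
K_X(t) = log M_X(t) = 4*log(2*e^(t)/7 + 5/7)
D^4[K](t) = (160*e^(3*t) - 1600*e^(2*t) + 1000*e^(t))/(16*e^(4*t) + 160*e^(3*t) + 600*e^(2*t) + 1000*e^(t) + 625)

κ_4 = D^4[K](0) = -440/2401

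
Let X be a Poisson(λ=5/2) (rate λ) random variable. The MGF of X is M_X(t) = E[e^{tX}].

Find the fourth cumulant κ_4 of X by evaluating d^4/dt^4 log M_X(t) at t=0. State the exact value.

M_X(t) = e^(5*e^(t)/2 - 5/2)
K_X(t) = log M_X(t) = 5*e^(t)/2 - 5/2
K^(4)(t) = 5*e^(t)/2

κ_4 = K^(4)(0) = 5/2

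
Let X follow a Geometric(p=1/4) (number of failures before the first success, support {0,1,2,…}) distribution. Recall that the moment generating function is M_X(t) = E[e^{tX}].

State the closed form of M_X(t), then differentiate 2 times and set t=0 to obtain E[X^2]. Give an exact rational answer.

E[X^2] = M′′(0) = 21

M_X(t) = 1/(4*(1 - 3*e^(t)/4))
M′(t) = 3*e^(t)/(9*e^(2*t) - 24*e^(t) + 16)
M′′(t) = (-9*e^(2*t) - 12*e^(t))/(27*e^(3*t) - 108*e^(2*t) + 144*e^(t) - 64)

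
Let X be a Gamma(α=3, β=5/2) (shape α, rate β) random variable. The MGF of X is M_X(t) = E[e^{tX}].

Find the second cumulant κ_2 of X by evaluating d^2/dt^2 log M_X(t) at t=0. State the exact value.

M_X(t) = 125/(8*(5/2 - t)^3)
K_X(t) = log M_X(t) = -3*log(5/2 - t) - 3*log(2) + 3*log(5)
K′(t) = -6/(2*t - 5)
K′′(t) = 12/(4*t^2 - 20*t + 25)

κ_2 = K′′(0) = 12/25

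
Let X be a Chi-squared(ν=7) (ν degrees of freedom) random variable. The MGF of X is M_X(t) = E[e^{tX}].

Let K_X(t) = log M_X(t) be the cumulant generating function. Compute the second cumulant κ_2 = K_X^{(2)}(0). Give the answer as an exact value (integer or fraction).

κ_2 = K′′(0) = 14

M_X(t) = (1 - 2*t)^(-7/2)
K_X(t) = log M_X(t) = -7*log(1 - 2*t)/2
K′(t) = -7/(2*t - 1)
K′′(t) = 14/(4*t^2 - 4*t + 1)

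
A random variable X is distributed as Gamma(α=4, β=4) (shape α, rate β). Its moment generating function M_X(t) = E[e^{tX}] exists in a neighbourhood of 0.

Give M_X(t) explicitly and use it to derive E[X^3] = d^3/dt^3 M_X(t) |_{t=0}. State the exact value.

M_X(t) = 256/(4 - t)^4
D^3[M](t) = -30720/(t^7 - 28*t^6 + 336*t^5 - 2240*t^4 + 8960*t^3 - 21504*t^2 + 28672*t - 16384)

E[X^3] = D^3[M](0) = 15/8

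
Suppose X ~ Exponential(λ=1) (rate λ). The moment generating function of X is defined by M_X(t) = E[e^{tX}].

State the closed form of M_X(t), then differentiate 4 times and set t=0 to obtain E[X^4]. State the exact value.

E[X^4] = M′′′′(0) = 24

M_X(t) = 1/(1 - t)
M′(t) = 1/(t^2 - 2*t + 1)
M′′(t) = -2/(t^3 - 3*t^2 + 3*t - 1)
M′′′(t) = 6/(t^4 - 4*t^3 + 6*t^2 - 4*t + 1)
M′′′′(t) = -24/(t^5 - 5*t^4 + 10*t^3 - 10*t^2 + 5*t - 1)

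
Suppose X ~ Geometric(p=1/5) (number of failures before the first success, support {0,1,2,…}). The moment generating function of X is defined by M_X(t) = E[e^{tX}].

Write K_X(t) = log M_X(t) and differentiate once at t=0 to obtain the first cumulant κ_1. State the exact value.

M_X(t) = 1/(5*(1 - 4*e^(t)/5))
K_X(t) = log M_X(t) = -log(1 - 4*e^(t)/5) - log(5)
K′(t) = -4*e^(t)/(4*e^(t) - 5)

κ_1 = K′(0) = 4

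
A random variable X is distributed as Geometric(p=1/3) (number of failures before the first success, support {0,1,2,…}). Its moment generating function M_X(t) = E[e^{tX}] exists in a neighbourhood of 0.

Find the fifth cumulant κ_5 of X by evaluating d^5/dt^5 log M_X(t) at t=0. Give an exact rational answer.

M_X(t) = 1/(3*(1 - 2*e^(t)/3))
K_X(t) = log M_X(t) = -log(1 - 2*e^(t)/3) - log(3)
D^5[K](t) = (-48*e^(4*t) - 792*e^(3*t) - 1188*e^(2*t) - 162*e^(t))/(32*e^(5*t) - 240*e^(4*t) + 720*e^(3*t) - 1080*e^(2*t) + 810*e^(t) - 243)

κ_5 = D^5[K](0) = 2190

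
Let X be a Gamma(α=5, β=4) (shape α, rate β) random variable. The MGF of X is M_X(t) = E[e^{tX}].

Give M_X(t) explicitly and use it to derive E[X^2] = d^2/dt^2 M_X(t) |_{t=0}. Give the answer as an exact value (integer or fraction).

E[X^2] = D^2[M](0) = 15/8

M_X(t) = 1024/(4 - t)^5
D^2[M](t) = -30720/(t^7 - 28*t^6 + 336*t^5 - 2240*t^4 + 8960*t^3 - 21504*t^2 + 28672*t - 16384)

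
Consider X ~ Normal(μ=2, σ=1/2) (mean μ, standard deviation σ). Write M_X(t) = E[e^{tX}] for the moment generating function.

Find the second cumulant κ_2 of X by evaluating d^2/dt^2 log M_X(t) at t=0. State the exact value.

κ_2 = d^2K/dt^2 |_{t=0} = 1/4

M_X(t) = e^(t^2/8 + 2*t)
K_X(t) = log M_X(t) = t^2/8 + 2*t
dK/dt = t/4 + 2
d^2K/dt^2 = 1/4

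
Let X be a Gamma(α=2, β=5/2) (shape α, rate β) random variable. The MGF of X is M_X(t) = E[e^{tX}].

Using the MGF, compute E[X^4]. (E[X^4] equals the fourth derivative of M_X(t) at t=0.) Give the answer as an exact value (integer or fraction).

E[X^4] = M′′′′(0) = 384/125

M_X(t) = 25/(4*(5/2 - t)^2)
M′(t) = -100/(8*t^3 - 60*t^2 + 150*t - 125)
M′′(t) = 600/(16*t^4 - 160*t^3 + 600*t^2 - 1000*t + 625)
M′′′(t) = -4800/(32*t^5 - 400*t^4 + 2000*t^3 - 5000*t^2 + 6250*t - 3125)
M′′′′(t) = 48000/(64*t^6 - 960*t^5 + 6000*t^4 - 20000*t^3 + 37500*t^2 - 37500*t + 15625)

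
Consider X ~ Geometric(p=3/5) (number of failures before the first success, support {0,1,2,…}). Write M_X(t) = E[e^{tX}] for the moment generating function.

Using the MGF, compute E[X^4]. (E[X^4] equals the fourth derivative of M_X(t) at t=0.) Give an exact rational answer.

M_X(t) = 3/(5*(1 - 2*e^(t)/5))
dM/dt = 6*e^(t)/(4*e^(2*t) - 20*e^(t) + 25)
d^2M/dt^2 = (-12*e^(2*t) - 30*e^(t))/(8*e^(3*t) - 60*e^(2*t) + 150*e^(t) - 125)
d^3M/dt^3 = (24*e^(3*t) + 240*e^(2*t) + 150*e^(t))/(16*e^(4*t) - 160*e^(3*t) + 600*e^(2*t) - 1000*e^(t) + 625)
d^4M/dt^4 = (-48*e^(4*t) - 1320*e^(3*t) - 3300*e^(2*t) - 750*e^(t))/(32*e^(5*t) - 400*e^(4*t) + 2000*e^(3*t) - 5000*e^(2*t) + 6250*e^(t) - 3125)

E[X^4] = d^4M/dt^4 |_{t=0} = 602/27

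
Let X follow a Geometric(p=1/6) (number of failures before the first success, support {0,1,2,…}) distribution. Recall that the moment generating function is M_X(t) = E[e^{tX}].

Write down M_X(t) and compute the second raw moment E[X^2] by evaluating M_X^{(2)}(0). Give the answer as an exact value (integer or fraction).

E[X^2] = M′′(0) = 55

M_X(t) = 1/(6*(1 - 5*e^(t)/6))
M′(t) = 5*e^(t)/(25*e^(2*t) - 60*e^(t) + 36)
M′′(t) = (-25*e^(2*t) - 30*e^(t))/(125*e^(3*t) - 450*e^(2*t) + 540*e^(t) - 216)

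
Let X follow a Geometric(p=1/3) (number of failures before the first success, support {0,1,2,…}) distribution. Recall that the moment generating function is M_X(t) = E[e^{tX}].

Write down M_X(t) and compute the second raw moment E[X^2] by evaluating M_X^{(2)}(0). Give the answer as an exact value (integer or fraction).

M_X(t) = 1/(3*(1 - 2*e^(t)/3))
M′(t) = 2*e^(t)/(4*e^(2*t) - 12*e^(t) + 9)
M′′(t) = (-4*e^(2*t) - 6*e^(t))/(8*e^(3*t) - 36*e^(2*t) + 54*e^(t) - 27)

E[X^2] = M′′(0) = 10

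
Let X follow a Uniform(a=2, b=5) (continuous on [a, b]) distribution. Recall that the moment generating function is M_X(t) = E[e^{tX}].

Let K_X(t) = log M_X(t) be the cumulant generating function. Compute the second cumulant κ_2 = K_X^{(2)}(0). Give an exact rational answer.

κ_2 = D^2[K](0) = 3/4

M_X(t) = (e^(5*t) - e^(2*t))/(3*t)
K_X(t) = log M_X(t) = -log(t) + log(e^(5*t) - e^(2*t)) - log(3)
D^2[K](t) = (-9*t^2*e^(3*t) + e^(6*t) - 2*e^(3*t) + 1)/(t^2*e^(6*t) - 2*t^2*e^(3*t) + t^2)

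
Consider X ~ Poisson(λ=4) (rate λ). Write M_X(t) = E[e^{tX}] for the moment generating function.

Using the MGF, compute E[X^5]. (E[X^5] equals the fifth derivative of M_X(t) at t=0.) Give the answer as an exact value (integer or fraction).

M_X(t) = e^(4*e^(t) - 4)
D^5[M](t) = (1024*e^(5*t)*e^(4*e^(t)) + 2560*e^(4*t)*e^(4*e^(t)) + 1600*e^(3*t)*e^(4*e^(t)) + 240*e^(2*t)*e^(4*e^(t)) + 4*e^(t)*e^(4*e^(t)))*e^(-4)

E[X^5] = D^5[M](0) = 5428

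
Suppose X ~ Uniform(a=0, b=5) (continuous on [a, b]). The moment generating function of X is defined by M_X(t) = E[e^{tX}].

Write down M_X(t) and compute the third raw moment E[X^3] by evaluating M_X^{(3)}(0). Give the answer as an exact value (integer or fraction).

M_X(t) = (e^(5*t) - 1)/(5*t)
M′(t) = (5*t*e^(5*t) - e^(5*t) + 1)/(5*t^2)
M′′(t) = (25*t^2*e^(5*t) - 10*t*e^(5*t) + 2*e^(5*t) - 2)/(5*t^3)
M′′′(t) = (125*t^3*e^(5*t) - 75*t^2*e^(5*t) + 30*t*e^(5*t) - 6*e^(5*t) + 6)/(5*t^4)

E[X^3] = M′′′(0) = 125/4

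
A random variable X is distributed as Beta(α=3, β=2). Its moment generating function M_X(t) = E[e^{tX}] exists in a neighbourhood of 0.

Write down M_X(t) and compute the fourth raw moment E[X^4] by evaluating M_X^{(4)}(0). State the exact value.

E[X^4] = D^4[M](0) = 3/14

M_X(t) = ₁F₁(3; 5; t)
D^4[M](t) = 3*₁F₁(7; 9; t)/14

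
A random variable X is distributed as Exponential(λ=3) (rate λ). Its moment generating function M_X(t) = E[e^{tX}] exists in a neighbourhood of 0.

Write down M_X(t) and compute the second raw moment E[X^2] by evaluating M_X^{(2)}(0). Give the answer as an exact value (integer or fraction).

E[X^2] = M^(2)(0) = 2/9

M_X(t) = 3/(3 - t)
M^(2)(t) = -6/(t^3 - 9*t^2 + 27*t - 27)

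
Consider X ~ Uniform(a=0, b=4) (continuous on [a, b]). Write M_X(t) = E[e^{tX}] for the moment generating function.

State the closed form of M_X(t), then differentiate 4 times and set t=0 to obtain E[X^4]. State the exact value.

E[X^4] = M′′′′(0) = 256/5

M_X(t) = (e^(4*t) - 1)/(4*t)
M′(t) = (4*t*e^(4*t) - e^(4*t) + 1)/(4*t^2)
M′′(t) = (8*t^2*e^(4*t) - 4*t*e^(4*t) + e^(4*t) - 1)/(2*t^3)
M′′′(t) = (32*t^3*e^(4*t) - 24*t^2*e^(4*t) + 12*t*e^(4*t) - 3*e^(4*t) + 3)/(2*t^4)
M′′′′(t) = (64*t^4*e^(4*t) - 64*t^3*e^(4*t) + 48*t^2*e^(4*t) - 24*t*e^(4*t) + 6*e^(4*t) - 6)/t^5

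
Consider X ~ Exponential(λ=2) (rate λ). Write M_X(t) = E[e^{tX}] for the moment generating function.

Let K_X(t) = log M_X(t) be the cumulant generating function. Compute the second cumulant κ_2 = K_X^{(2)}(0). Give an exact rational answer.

κ_2 = K^(2)(0) = 1/4

M_X(t) = 2/(2 - t)
K_X(t) = log M_X(t) = -log(2 - t) + log(2)
K^(2)(t) = 1/(t^2 - 4*t + 4)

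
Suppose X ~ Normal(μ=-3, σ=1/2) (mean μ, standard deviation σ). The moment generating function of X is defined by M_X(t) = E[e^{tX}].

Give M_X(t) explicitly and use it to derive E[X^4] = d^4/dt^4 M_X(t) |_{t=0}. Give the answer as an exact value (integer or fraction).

M_X(t) = e^(t^2/8 - 3*t)
dM/dt = t*e^(-3*t)*e^(t^2/8)/4 - 3*e^(-3*t)*e^(t^2/8)
d^2M/dt^2 = (t^2*e^(t^2/8) - 24*t*e^(t^2/8) + 148*e^(t^2/8))*e^(-3*t)/16
d^3M/dt^3 = (t^3*e^(t^2/8) - 36*t^2*e^(t^2/8) + 444*t*e^(t^2/8) - 1872*e^(t^2/8))*e^(-3*t)/64
d^4M/dt^4 = (t^4*e^(t^2/8) - 48*t^3*e^(t^2/8) + 888*t^2*e^(t^2/8) - 7488*t*e^(t^2/8) + 24240*e^(t^2/8))*e^(-3*t)/256

E[X^4] = d^4M/dt^4 |_{t=0} = 1515/16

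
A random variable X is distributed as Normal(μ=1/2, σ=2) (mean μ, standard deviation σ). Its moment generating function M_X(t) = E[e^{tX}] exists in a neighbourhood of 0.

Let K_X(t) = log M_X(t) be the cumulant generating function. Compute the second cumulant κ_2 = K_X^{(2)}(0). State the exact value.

κ_2 = d^2K/dt^2 |_{t=0} = 4

M_X(t) = e^(2*t^2 + t/2)
K_X(t) = log M_X(t) = 2*t^2 + t/2
dK/dt = 4*t + 1/2
d^2K/dt^2 = 4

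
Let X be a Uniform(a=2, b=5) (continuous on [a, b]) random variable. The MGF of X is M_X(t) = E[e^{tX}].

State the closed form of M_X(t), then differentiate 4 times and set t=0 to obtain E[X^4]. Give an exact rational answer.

M_X(t) = (e^(5*t) - e^(2*t))/(3*t)

E[X^4] = M^(4)(0) = 1031/5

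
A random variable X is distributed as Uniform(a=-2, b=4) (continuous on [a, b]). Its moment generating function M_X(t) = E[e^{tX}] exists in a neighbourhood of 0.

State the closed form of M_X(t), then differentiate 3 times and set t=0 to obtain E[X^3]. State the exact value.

E[X^3] = M′′′(0) = 10

M_X(t) = (e^(4*t) - e^(-2*t))/(6*t)
M′(t) = (4*t*e^(6*t) + 2*t - e^(6*t) + 1)*e^(-2*t)/(6*t^2)
M′′(t) = (8*t^2*e^(6*t) - 2*t^2 - 4*t*e^(6*t) - 2*t + e^(6*t) - 1)*e^(-2*t)/(3*t^3)
M′′′(t) = (32*t^3*e^(6*t) + 4*t^3 - 24*t^2*e^(6*t) + 6*t^2 + 12*t*e^(6*t) + 6*t - 3*e^(6*t) + 3)*e^(-2*t)/(3*t^4)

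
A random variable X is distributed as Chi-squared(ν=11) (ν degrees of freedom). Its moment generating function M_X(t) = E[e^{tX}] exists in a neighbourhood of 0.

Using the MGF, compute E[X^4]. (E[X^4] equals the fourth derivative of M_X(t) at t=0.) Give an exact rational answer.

E[X^4] = M′′′′(0) = 36465

M_X(t) = (1 - 2*t)^(-11/2)
M′(t) = 11/(64*t^6*√(1 - 2*t) - 192*t^5*√(1 - 2*t) + 240*t^4*√(1 - 2*t) - 160*t^3*√(1 - 2*t) + 60*t^2*√(1 - 2*t) - 12*t*√(1 - 2*t) + √(1 - 2*t))
M′′(t) = -143/(128*t^7*√(1 - 2*t) - 448*t^6*√(1 - 2*t) + 672*t^5*√(1 - 2*t) - 560*t^4*√(1 - 2*t) + 280*t^3*√(1 - 2*t) - 84*t^2*√(1 - 2*t) + 14*t*√(1 - 2*t) - √(1 - 2*t))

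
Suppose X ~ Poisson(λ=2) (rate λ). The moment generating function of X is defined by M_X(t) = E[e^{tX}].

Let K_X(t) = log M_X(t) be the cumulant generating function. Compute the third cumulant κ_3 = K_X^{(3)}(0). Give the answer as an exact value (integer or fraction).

κ_3 = D^3[K](0) = 2

M_X(t) = e^(2*e^(t) - 2)
K_X(t) = log M_X(t) = 2*e^(t) - 2
D^3[K](t) = 2*e^(t)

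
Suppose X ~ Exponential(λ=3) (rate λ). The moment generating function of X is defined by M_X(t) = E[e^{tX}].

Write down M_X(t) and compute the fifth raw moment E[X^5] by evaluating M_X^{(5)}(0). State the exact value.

M_X(t) = 3/(3 - t)
M′(t) = 3/(t^2 - 6*t + 9)
M′′(t) = -6/(t^3 - 9*t^2 + 27*t - 27)
M′′′(t) = 18/(t^4 - 12*t^3 + 54*t^2 - 108*t + 81)
M′′′′(t) = -72/(t^5 - 15*t^4 + 90*t^3 - 270*t^2 + 405*t - 243)
M′′′′′(t) = 360/(t^6 - 18*t^5 + 135*t^4 - 540*t^3 + 1215*t^2 - 1458*t + 729)

E[X^5] = M′′′′′(0) = 40/81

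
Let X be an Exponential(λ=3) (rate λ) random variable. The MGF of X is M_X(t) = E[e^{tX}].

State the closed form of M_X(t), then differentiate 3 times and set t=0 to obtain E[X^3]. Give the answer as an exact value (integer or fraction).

M_X(t) = 3/(3 - t)
dM/dt = 3/(t^2 - 6*t + 9)
d^2M/dt^2 = -6/(t^3 - 9*t^2 + 27*t - 27)
d^3M/dt^3 = 18/(t^4 - 12*t^3 + 54*t^2 - 108*t + 81)

E[X^3] = d^3M/dt^3 |_{t=0} = 2/9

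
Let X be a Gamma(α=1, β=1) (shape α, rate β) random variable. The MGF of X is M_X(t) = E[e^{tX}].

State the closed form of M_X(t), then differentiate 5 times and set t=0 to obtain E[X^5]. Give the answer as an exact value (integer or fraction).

M_X(t) = 1/(1 - t)
M′(t) = 1/(t^2 - 2*t + 1)
M′′(t) = -2/(t^3 - 3*t^2 + 3*t - 1)
M′′′(t) = 6/(t^4 - 4*t^3 + 6*t^2 - 4*t + 1)
M′′′′(t) = -24/(t^5 - 5*t^4 + 10*t^3 - 10*t^2 + 5*t - 1)
M′′′′′(t) = 120/(t^6 - 6*t^5 + 15*t^4 - 20*t^3 + 15*t^2 - 6*t + 1)

E[X^5] = M′′′′′(0) = 120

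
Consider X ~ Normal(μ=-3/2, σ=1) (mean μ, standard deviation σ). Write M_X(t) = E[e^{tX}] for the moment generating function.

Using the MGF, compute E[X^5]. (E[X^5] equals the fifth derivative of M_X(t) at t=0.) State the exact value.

E[X^5] = d^5M/dt^5 |_{t=0} = -2043/32

M_X(t) = e^(t^2/2 - 3*t/2)
dM/dt = t*e^(-3*t/2)*e^(t^2/2) - 3*e^(-3*t/2)*e^(t^2/2)/2
d^2M/dt^2 = (4*t^2*e^(t^2/2) - 12*t*e^(t^2/2) + 13*e^(t^2/2))*e^(-3*t/2)/4
d^3M/dt^3 = (8*t^3*e^(t^2/2) - 36*t^2*e^(t^2/2) + 78*t*e^(t^2/2) - 63*e^(t^2/2))*e^(-3*t/2)/8
d^4M/dt^4 = (16*t^4*e^(t^2/2) - 96*t^3*e^(t^2/2) + 312*t^2*e^(t^2/2) - 504*t*e^(t^2/2) + 345*e^(t^2/2))*e^(-3*t/2)/16
d^5M/dt^5 = (32*t^5*e^(t^2/2) - 240*t^4*e^(t^2/2) + 1040*t^3*e^(t^2/2) - 2520*t^2*e^(t^2/2) + 3450*t*e^(t^2/2) - 2043*e^(t^2/2))*e^(-3*t/2)/32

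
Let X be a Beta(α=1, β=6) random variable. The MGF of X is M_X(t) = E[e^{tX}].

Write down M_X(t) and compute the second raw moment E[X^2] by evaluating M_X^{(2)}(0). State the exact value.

E[X^2] = d^2M/dt^2 |_{t=0} = 1/28

M_X(t) = ₁F₁(1; 7; t)
dM/dt = ₁F₁(2; 8; t)/7
d^2M/dt^2 = ₁F₁(3; 9; t)/28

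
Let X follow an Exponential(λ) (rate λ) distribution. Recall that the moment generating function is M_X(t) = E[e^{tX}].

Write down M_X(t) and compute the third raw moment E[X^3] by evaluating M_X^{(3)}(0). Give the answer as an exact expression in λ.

E[X^3] = M′′′(0) = 6/λ^3

M_X(t) = λ/(λ - t)
M′(t) = λ/(λ^2 - 2*λ*t + t^2)
M′′(t) = -2*λ/(-λ^3 + 3*λ^2*t - 3*λ*t^2 + t^3)
M′′′(t) = 6*λ/(λ^4 - 4*λ^3*t + 6*λ^2*t^2 - 4*λ*t^3 + t^4)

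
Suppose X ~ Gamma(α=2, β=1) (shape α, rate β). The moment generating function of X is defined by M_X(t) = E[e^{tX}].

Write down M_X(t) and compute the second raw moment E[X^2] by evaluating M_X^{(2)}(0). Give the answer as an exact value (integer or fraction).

E[X^2] = D^2[M](0) = 6

M_X(t) = (1 - t)^(-2)
D^2[M](t) = 6/(t^4 - 4*t^3 + 6*t^2 - 4*t + 1)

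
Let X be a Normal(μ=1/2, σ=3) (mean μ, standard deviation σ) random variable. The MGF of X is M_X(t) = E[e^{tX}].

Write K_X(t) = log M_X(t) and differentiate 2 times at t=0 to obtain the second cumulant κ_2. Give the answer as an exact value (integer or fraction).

M_X(t) = e^(9*t^2/2 + t/2)
K_X(t) = log M_X(t) = 9*t^2/2 + t/2
K′(t) = 9*t + 1/2
K′′(t) = 9

κ_2 = K′′(0) = 9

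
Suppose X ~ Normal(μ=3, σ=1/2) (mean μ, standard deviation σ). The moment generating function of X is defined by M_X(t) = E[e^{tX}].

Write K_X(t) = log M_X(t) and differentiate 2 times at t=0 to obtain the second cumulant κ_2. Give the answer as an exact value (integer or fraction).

M_X(t) = e^(t^2/8 + 3*t)
K_X(t) = log M_X(t) = t^2/8 + 3*t
K′(t) = t/4 + 3
K′′(t) = 1/4

κ_2 = K′′(0) = 1/4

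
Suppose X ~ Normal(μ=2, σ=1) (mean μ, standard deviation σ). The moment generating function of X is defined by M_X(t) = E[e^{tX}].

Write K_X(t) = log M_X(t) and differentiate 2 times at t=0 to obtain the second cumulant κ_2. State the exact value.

κ_2 = d^2K/dt^2 |_{t=0} = 1

M_X(t) = e^(t^2/2 + 2*t)
K_X(t) = log M_X(t) = t^2/2 + 2*t
dK/dt = t + 2
d^2K/dt^2 = 1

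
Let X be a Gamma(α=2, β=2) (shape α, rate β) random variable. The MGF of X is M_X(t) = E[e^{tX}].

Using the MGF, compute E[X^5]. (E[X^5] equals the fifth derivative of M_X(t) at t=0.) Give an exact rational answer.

M_X(t) = 4/(2 - t)^2
M^(5)(t) = -2880/(t^7 - 14*t^6 + 84*t^5 - 280*t^4 + 560*t^3 - 672*t^2 + 448*t - 128)

E[X^5] = M^(5)(0) = 45/2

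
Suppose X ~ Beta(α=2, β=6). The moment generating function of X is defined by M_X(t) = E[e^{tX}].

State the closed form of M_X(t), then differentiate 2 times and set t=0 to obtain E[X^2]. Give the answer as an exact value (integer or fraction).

M_X(t) = ₁F₁(2; 8; t)
M^(2)(t) = ₁F₁(4; 10; t)/12

E[X^2] = M^(2)(0) = 1/12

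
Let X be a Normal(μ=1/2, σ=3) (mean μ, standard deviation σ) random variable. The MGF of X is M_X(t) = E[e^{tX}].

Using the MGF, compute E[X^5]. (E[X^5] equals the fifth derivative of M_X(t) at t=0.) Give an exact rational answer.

M_X(t) = e^(9*t^2/2 + t/2)

E[X^5] = D^5[M](0) = 19801/32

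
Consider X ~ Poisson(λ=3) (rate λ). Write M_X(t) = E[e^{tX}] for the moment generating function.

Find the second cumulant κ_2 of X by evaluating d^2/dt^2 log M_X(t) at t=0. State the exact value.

κ_2 = K^(2)(0) = 3

M_X(t) = e^(3*e^(t) - 3)
K_X(t) = log M_X(t) = 3*e^(t) - 3
K^(2)(t) = 3*e^(t)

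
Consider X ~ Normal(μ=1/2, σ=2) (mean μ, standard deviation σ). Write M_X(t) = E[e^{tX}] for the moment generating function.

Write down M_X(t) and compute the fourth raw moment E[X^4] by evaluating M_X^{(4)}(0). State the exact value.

E[X^4] = M′′′′(0) = 865/16

M_X(t) = e^(2*t^2 + t/2)
M′(t) = 4*t*e^(t/2)*e^(2*t^2) + e^(t/2)*e^(2*t^2)/2
M′′(t) = 16*t^2*e^(t/2)*e^(2*t^2) + 4*t*e^(t/2)*e^(2*t^2) + 17*e^(t/2)*e^(2*t^2)/4
M′′′(t) = 64*t^3*e^(t/2)*e^(2*t^2) + 24*t^2*e^(t/2)*e^(2*t^2) + 51*t*e^(t/2)*e^(2*t^2) + 49*e^(t/2)*e^(2*t^2)/8
M′′′′(t) = 256*t^4*e^(t/2)*e^(2*t^2) + 128*t^3*e^(t/2)*e^(2*t^2) + 408*t^2*e^(t/2)*e^(2*t^2) + 98*t*e^(t/2)*e^(2*t^2) + 865*e^(t/2)*e^(2*t^2)/16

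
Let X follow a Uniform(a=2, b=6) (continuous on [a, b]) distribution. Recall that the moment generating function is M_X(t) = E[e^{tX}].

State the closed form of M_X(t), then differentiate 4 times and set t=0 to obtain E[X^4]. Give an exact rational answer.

E[X^4] = D^4[M](0) = 1936/5

M_X(t) = (e^(6*t) - e^(2*t))/(4*t)
D^4[M](t) = (324*t^4*e^(6*t) - 4*t^4*e^(2*t) - 216*t^3*e^(6*t) + 8*t^3*e^(2*t) + 108*t^2*e^(6*t) - 12*t^2*e^(2*t) - 36*t*e^(6*t) + 12*t*e^(2*t) + 6*e^(6*t) - 6*e^(2*t))/t^5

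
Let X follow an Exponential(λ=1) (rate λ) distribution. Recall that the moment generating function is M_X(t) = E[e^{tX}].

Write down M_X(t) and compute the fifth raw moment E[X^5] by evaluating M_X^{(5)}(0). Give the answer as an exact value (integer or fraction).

E[X^5] = M′′′′′(0) = 120

M_X(t) = 1/(1 - t)
M′(t) = 1/(t^2 - 2*t + 1)
M′′(t) = -2/(t^3 - 3*t^2 + 3*t - 1)
M′′′(t) = 6/(t^4 - 4*t^3 + 6*t^2 - 4*t + 1)
M′′′′(t) = -24/(t^5 - 5*t^4 + 10*t^3 - 10*t^2 + 5*t - 1)
M′′′′′(t) = 120/(t^6 - 6*t^5 + 15*t^4 - 20*t^3 + 15*t^2 - 6*t + 1)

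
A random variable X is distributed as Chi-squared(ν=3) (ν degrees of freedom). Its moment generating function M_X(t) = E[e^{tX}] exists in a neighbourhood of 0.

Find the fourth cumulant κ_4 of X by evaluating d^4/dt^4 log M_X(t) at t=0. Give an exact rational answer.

κ_4 = d^4K/dt^4 |_{t=0} = 144

M_X(t) = (1 - 2*t)^(-3/2)
K_X(t) = log M_X(t) = -3*log(1 - 2*t)/2
dK/dt = -3/(2*t - 1)
d^2K/dt^2 = 6/(4*t^2 - 4*t + 1)
d^3K/dt^3 = -24/(8*t^3 - 12*t^2 + 6*t - 1)
d^4K/dt^4 = 144/(16*t^4 - 32*t^3 + 24*t^2 - 8*t + 1)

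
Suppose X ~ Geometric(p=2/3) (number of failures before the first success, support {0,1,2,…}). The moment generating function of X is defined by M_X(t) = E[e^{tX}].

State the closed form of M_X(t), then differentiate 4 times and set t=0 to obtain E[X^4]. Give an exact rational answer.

E[X^4] = d^4M/dt^4 |_{t=0} = 10

M_X(t) = 2/(3*(1 - e^(t)/3))
dM/dt = 2*e^(t)/(e^(2*t) - 6*e^(t) + 9)
d^2M/dt^2 = (-2*e^(2*t) - 6*e^(t))/(e^(3*t) - 9*e^(2*t) + 27*e^(t) - 27)
d^3M/dt^3 = (2*e^(3*t) + 24*e^(2*t) + 18*e^(t))/(e^(4*t) - 12*e^(3*t) + 54*e^(2*t) - 108*e^(t) + 81)
d^4M/dt^4 = (-2*e^(4*t) - 66*e^(3*t) - 198*e^(2*t) - 54*e^(t))/(e^(5*t) - 15*e^(4*t) + 90*e^(3*t) - 270*e^(2*t) + 405*e^(t) - 243)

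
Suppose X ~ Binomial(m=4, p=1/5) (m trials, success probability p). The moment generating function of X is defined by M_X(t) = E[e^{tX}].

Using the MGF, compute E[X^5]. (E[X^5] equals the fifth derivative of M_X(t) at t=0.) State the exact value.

M_X(t) = (e^(t)/5 + 4/5)^4
D^5[M](t) = 1024*e^(4*t)/625 + 3888*e^(3*t)/625 + 3072*e^(2*t)/625 + 256*e^(t)/625

E[X^5] = D^5[M](0) = 1648/125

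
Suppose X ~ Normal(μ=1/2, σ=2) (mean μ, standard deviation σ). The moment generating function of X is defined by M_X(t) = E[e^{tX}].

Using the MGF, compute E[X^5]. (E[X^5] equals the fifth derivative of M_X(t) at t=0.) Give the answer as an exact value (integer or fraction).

E[X^5] = d^5M/dt^5 |_{t=0} = 4001/32

M_X(t) = e^(2*t^2 + t/2)
dM/dt = 4*t*e^(t/2)*e^(2*t^2) + e^(t/2)*e^(2*t^2)/2
d^2M/dt^2 = 16*t^2*e^(t/2)*e^(2*t^2) + 4*t*e^(t/2)*e^(2*t^2) + 17*e^(t/2)*e^(2*t^2)/4
d^3M/dt^3 = 64*t^3*e^(t/2)*e^(2*t^2) + 24*t^2*e^(t/2)*e^(2*t^2) + 51*t*e^(t/2)*e^(2*t^2) + 49*e^(t/2)*e^(2*t^2)/8
d^4M/dt^4 = 256*t^4*e^(t/2)*e^(2*t^2) + 128*t^3*e^(t/2)*e^(2*t^2) + 408*t^2*e^(t/2)*e^(2*t^2) + 98*t*e^(t/2)*e^(2*t^2) + 865*e^(t/2)*e^(2*t^2)/16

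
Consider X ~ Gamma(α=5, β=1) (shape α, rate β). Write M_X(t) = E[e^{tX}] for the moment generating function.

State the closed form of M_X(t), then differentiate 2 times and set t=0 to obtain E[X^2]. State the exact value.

E[X^2] = d^2M/dt^2 |_{t=0} = 30

M_X(t) = (1 - t)^(-5)
dM/dt = 5/(t^6 - 6*t^5 + 15*t^4 - 20*t^3 + 15*t^2 - 6*t + 1)
d^2M/dt^2 = -30/(t^7 - 7*t^6 + 21*t^5 - 35*t^4 + 35*t^3 - 21*t^2 + 7*t - 1)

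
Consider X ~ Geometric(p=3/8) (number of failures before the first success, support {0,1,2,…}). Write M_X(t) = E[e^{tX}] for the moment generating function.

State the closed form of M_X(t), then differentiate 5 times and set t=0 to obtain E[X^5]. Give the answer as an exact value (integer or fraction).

M_X(t) = 3/(8*(1 - 5*e^(t)/8))
M′(t) = 15*e^(t)/(25*e^(2*t) - 80*e^(t) + 64)
M′′(t) = (-75*e^(2*t) - 120*e^(t))/(125*e^(3*t) - 600*e^(2*t) + 960*e^(t) - 512)
M′′′(t) = (375*e^(3*t) + 2400*e^(2*t) + 960*e^(t))/(625*e^(4*t) - 4000*e^(3*t) + 9600*e^(2*t) - 10240*e^(t) + 4096)
M′′′′(t) = (-1875*e^(4*t) - 33000*e^(3*t) - 52800*e^(2*t) - 7680*e^(t))/(3125*e^(5*t) - 25000*e^(4*t) + 80000*e^(3*t) - 128000*e^(2*t) + 102400*e^(t) - 32768)

E[X^5] = M′′′′′(0) = 338135/81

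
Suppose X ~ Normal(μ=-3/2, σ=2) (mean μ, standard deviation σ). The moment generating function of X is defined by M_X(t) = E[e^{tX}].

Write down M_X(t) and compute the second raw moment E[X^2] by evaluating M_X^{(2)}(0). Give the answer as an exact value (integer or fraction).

M_X(t) = e^(2*t^2 - 3*t/2)
M′(t) = 4*t*e^(-3*t/2)*e^(2*t^2) - 3*e^(-3*t/2)*e^(2*t^2)/2
M′′(t) = (64*t^2*e^(2*t^2) - 48*t*e^(2*t^2) + 25*e^(2*t^2))*e^(-3*t/2)/4

E[X^2] = M′′(0) = 25/4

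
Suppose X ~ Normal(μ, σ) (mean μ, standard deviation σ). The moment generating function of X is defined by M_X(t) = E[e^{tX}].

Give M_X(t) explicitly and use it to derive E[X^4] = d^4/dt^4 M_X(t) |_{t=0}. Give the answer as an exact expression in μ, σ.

E[X^4] = D^4[M](0) = μ^4 + 6*μ^2*σ^2 + 3*σ^4

M_X(t) = e^(μ*t + σ^2*t^2/2)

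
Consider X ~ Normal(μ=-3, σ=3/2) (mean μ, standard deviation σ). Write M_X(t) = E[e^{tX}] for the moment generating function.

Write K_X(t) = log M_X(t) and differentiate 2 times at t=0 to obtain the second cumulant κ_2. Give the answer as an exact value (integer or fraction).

κ_2 = K′′(0) = 9/4

M_X(t) = e^(9*t^2/8 - 3*t)
K_X(t) = log M_X(t) = 9*t^2/8 - 3*t
K′(t) = 9*t/4 - 3
K′′(t) = 9/4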